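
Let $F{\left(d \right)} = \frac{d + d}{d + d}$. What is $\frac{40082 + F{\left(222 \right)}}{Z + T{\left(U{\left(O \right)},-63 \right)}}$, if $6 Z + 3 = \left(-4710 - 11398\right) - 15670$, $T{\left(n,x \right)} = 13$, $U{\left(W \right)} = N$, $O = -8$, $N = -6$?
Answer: $- \frac{240498}{31703} \approx -7.586$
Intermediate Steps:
$U{\left(W \right)} = -6$
$F{\left(d \right)} = 1$ ($F{\left(d \right)} = \frac{2 d}{2 d} = 2 d \frac{1}{2 d} = 1$)
$Z = - \frac{31781}{6}$ ($Z = - \frac{1}{2} + \frac{\left(-4710 - 11398\right) - 15670}{6} = - \frac{1}{2} + \frac{-16108 - 15670}{6} = - \frac{1}{2} + \frac{1}{6} \left(-31778\right) = - \frac{1}{2} - \frac{15889}{3} = - \frac{31781}{6} \approx -5296.8$)
$\frac{40082 + F{\left(222 \right)}}{Z + T{\left(U{\left(O \right)},-63 \right)}} = \frac{40082 + 1}{- \frac{31781}{6} + 13} = \frac{40083}{- \frac{31703}{6}} = 40083 \left(- \frac{6}{31703}\right) = - \frac{240498}{31703}$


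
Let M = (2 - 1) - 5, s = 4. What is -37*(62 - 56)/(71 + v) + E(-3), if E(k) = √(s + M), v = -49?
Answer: -111/11 ≈ -10.091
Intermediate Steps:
M = -4 (M = 1 - 5 = -4)
E(k) = 0 (E(k) = √(4 - 4) = √0 = 0)
-37*(62 - 56)/(71 + v) + E(-3) = -37*(62 - 56)/(71 - 49) + 0 = -222/22 + 0 = -37*3/11 + 0 = -111/11 + 0 = -111/11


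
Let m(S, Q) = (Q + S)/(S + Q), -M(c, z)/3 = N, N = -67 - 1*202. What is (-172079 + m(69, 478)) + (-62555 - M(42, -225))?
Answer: -235440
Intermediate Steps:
N = -269 (N = -67 - 202 = -269)
M(c, z) = 807 (M(c, z) = -3*(-269) = 807)
m(S, Q) = 1 (m(S, Q) = (Q + S)/(Q + S) = 1)
(-172079 + m(69, 478)) + (-62555 - M(42, -225)) = (-172079 + 1) + (-62555 - 1*807) = -172078 + (-62555 - 807) = -172078 - 63362 = -235440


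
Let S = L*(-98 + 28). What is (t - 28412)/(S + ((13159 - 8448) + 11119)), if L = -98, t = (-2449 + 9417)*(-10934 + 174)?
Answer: -37502046/11345 ≈ -3305.6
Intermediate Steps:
t = -74975680 (t = 6968*(-10760) = -74975680)
S = 6860 (S = -98*(-98 + 28) = -98*(-70) = 6860)
(t - 28412)/(S + ((13159 - 8448) + 11119)) = (-74975680 - 28412)/(6860 + ((13159 - 8448) + 11119)) = -75004092/(6860 + (4711 + 11119)) = -75004092/(6860 + 15830) = -75004092/22690 = -75004092*1/22690 = -37502046/11345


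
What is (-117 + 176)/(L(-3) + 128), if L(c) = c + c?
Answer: 59/122 ≈ 0.48361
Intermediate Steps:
L(c) = 2*c
(-117 + 176)/(L(-3) + 128) = (-117 + 176)/(2*(-3) + 128) = 59/(-6 + 128) = 59/122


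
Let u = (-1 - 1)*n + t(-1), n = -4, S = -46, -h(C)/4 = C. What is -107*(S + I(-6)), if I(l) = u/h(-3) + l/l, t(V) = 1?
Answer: 18939/4 ≈ 4734.8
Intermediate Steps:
h(C) = -4*C
u = 9 (u = (-1 - 1)*(-4) + 1 = -2*(-4) + 1 = 8 + 1 = 9)
I(l) = 7/4 (I(l) = 9/((-4*(-3))) + l/l = 9/12 + 1 = 9*(1/12) + 1 = ¾ + 1 = 7/4)
-107*(S + I(-6)) = -107*(-46 + 7/4) = -107*(-177/4) = 18939/4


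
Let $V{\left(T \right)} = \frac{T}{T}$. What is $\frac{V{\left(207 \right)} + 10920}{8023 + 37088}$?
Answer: $\frac{10921}{45111} \approx 0.24209$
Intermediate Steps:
$V{\left(T \right)} = 1$
$\frac{V{\left(207 \right)} + 10920}{8023 + 37088} = \frac{1 + 10920}{8023 + 37088} = \frac{10921}{45111}$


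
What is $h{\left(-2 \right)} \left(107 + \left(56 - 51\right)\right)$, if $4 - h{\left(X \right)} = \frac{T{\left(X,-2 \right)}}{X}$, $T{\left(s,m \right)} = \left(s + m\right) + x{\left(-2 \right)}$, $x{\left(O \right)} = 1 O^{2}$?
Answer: $448$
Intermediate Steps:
$x{\left(O \right)} = O^{2}$
$T{\left(s,m \right)} = 4 + m + s$ ($T{\left(s,m \right)} = \left(s + m\right) + \left(-2\right)^{2} = \left(m + s\right) + 4 = 4 + m + s$)
$h{\left(X \right)} = 4 - \frac{2 + X}{X}$ ($h{\left(X \right)} = 4 - \frac{4 - 2 + X}{X} = 4 - \frac{2 + X}{X}$)
$h{\left(-2 \right)} \left(107 + \left(56 - 51\right)\right) = \left(3 - \frac{2}{-2}\right) \left(107 + \left(56 - 51\right)\right) = \left(3 - -1\right) \left(107 + \left(56 - 51\right)\right) = \left(3 + 1\right) \left(107 + 5\right) = 4 \cdot 112 = 448$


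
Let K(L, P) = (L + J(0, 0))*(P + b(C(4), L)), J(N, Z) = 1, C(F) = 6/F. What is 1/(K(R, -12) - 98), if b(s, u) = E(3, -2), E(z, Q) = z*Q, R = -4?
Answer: -1/44 ≈ -0.022727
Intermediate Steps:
E(z, Q) = Q*z
b(s, u) = -6 (b(s, u) = -2*3 = -6)
K(L, P) = (1 + L)*(-6 + P) (K(L, P) = (L + 1)*(P - 6) = (1 + L)*(-6 + P))
1/(K(R, -12) - 98) = 1/((-6 - 12 - 6*(-4) - 4*(-12)) - 98) = 1/((-6 - 12 + 24 + 48) - 98) = 1/(54 - 98) = 1/(-44) = -1/44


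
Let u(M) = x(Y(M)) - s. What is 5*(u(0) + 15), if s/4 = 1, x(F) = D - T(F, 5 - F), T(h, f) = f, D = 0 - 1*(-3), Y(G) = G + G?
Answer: 45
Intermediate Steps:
Y(G) = 2*G
D = 3 (D = 0 + 3 = 3)
x(F) = -2 + F (x(F) = 3 - (5 - F) = 3 + (-5 + F) = -2 + F)
s = 4 (s = 4*1 = 4)
u(M) = -6 + 2*M (u(M) = (-2 + 2*M) - 1*4 = (-2 + 2*M) - 4 = -6 + 2*M)
5*(u(0) + 15) = 5*((-6 + 2*0) + 15) = 5*((-6 + 0) + 15) = 5*(-6 + 15) = 5*9 = 45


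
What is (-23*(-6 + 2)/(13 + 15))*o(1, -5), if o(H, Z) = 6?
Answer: 138/7 ≈ 19.714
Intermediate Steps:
(-23*(-6 + 2)/(13 + 15))*o(1, -5) = -23*(-6 + 2)/(13 + 15)*6 = -(-92)/28*6 = -23*(-⅐)*6 = (23/7)*6 = 138/7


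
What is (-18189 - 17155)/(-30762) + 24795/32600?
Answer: 191495819/100284120 ≈ 1.9095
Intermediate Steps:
(-18189 - 17155)/(-30762) + 24795/32600 = -35344*(-1/30762) + 24795*(1/32600) = 17672/15381 + 4959/6520 = 191495819/100284120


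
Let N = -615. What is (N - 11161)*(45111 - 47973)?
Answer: 33702912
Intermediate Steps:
(N - 11161)*(45111 - 47973) = (-615 - 11161)*(45111 - 47973) = -11776*(-2862) = 33702912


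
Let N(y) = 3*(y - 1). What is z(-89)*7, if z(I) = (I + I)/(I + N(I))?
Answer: 1246/359 ≈ 3.4708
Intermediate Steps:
N(y) = -3 + 3*y (N(y) = 3*(-1 + y) = -3 + 3*y)
z(I) = 2*I/(-3 + 4*I) (z(I) = (I + I)/(I + (-3 + 3*I)) = (2*I)/(-3 + 4*I) = 2*I/(-3 + 4*I))
z(-89)*7 = (2*(-89)/(-3 + 4*(-89)))*7 = (2*(-89)/(-3 - 356))*7 = (2*(-89)/(-359))*7 = (2*(-89)*(-1/359))*7 = (178/359)*7 = 1246/359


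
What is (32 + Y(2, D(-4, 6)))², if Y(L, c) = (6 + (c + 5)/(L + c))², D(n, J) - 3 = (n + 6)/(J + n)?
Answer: 124609/16 ≈ 7788.1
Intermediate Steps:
D(n, J) = 3 + (6 + n)/(J + n) (D(n, J) = 3 + (n + 6)/(J + n) = 3 + (6 + n)/(J + n))
Y(L, c) = (6 + (5 + c)/(L + c))²
(32 + Y(2, D(-4, 6)))² = (32 + (5 + 6*2 + 7*((6 + 3*6 + 4*(-4))/(6 - 4)))²/(2 + (6 + 3*6 + 4*(-4))/(6 - 4))²)² = (32 + (5 + 12 + 7*((6 + 18 - 16)/2))²/(2 + (6 + 18 - 16)/2)²)² = (32 + (5 + 12 + 7*((½)*8))²/(2 + (½)*8)²)² = (32 + (5 + 12 + 7*4)²/(2 + 4)²)² = (32 + (5 + 12 + 28)²/6²)² = (32 + (1/36)*45²)² = (32 + (1/36)*2025)² = (32 + 225/4)² = (353/4)² = 124609/16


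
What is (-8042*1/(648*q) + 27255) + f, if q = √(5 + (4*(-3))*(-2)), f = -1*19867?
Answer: 7388 - 4021*√29/9396 ≈ 7385.7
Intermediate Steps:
f = -19867
q = √29 (q = √(5 - 12*(-2)) = √(5 + 24) = √29 ≈ 5.3852)
(-8042*1/(648*q) + 27255) + f = (-8042*√29/18792 + 27255) - 19867 = (-4021*√29/9396 + 27255) - 19867 = (27255 - 4021*√29/9396) - 19867 = 7388 - 4021*√29/9396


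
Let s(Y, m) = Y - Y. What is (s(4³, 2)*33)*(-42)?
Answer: 0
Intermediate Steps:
s(Y, m) = 0
(s(4³, 2)*33)*(-42) = (0*33)*(-42) = 0*(-42) = 0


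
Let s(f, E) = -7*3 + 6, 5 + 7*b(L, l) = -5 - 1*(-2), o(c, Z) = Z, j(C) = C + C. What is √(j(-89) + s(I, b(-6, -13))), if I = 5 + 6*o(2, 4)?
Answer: I*√193 ≈ 13.892*I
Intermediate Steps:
j(C) = 2*C
b(L, l) = -8/7 (b(L, l) = -5/7 + (-5 - 1*(-2))/7 = -5/7 + (-5 + 2)/7 = -5/7 + (⅐)*(-3) = -5/7 - 3/7 = -8/7)
I = 29 (I = 5 + 6*4 = 5 + 24 = 29)
s(f, E) = -15 (s(f, E) = -21 + 6 = -15)
√(j(-89) + s(I, b(-6, -13))) = √(2*(-89) - 15) = √(-178 - 15) = √(-193) = I*√193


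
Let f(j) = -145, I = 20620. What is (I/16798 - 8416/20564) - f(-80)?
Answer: 6296324769/43179259 ≈ 145.82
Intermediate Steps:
(I/16798 - 8416/20564) - f(-80) = (20620/16798 - 8416/20564) - 1*(-145) = (20620*(1/16798) - 8416*1/20564) + 145 = (10310/8399 - 2104/5141) + 145 = 35332214/43179259 + 145 = 6296324769/43179259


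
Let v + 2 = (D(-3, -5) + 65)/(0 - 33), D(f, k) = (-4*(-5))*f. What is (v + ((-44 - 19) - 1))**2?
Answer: 4765489/1089 ≈ 4376.0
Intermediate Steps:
D(f, k) = 20*f
v = -71/33 (v = -2 + (20*(-3) + 65)/(0 - 33) = -2 + (-60 + 65)/(-33) = -2 + 5*(-1/33) = -2 - 5/33 = -71/33 ≈ -2.1515)
(v + ((-44 - 19) - 1))**2 = (-71/33 + ((-44 - 19) - 1))**2 = (-71/33 + (-63 - 1))**2 = (-71/33 - 64)**2 = (-2183/33)**2 = 4765489/1089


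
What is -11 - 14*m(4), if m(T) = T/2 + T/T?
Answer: -53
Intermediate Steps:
m(T) = 1 + T/2 (m(T) = T*(1/2) + 1 = T/2 + 1 = 1 + T/2)
-11 - 14*m(4) = -11 - 14*(1 + (1/2)*4) = -11 - 14*(1 + 2) = -11 - 14*3 = -11 - 42 = -53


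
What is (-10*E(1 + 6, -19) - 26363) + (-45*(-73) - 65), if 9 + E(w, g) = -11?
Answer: -22943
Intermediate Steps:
E(w, g) = -20 (E(w, g) = -9 - 11 = -20)
(-10*E(1 + 6, -19) - 26363) + (-45*(-73) - 65) = (-10*(-20) - 26363) + (-45*(-73) - 65) = (200 - 26363) + (3285 - 65) = -26163 + 3220 = -22943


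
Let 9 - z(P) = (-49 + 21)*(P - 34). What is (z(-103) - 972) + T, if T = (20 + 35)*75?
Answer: -674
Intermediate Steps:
z(P) = -943 + 28*P (z(P) = 9 - (-49 + 21)*(P - 34) = 9 - (-28)*(-34 + P) = 9 - (952 - 28*P) = 9 + (-952 + 28*P) = -943 + 28*P)
T = 4125 (T = 55*75 = 4125)
(z(-103) - 972) + T = ((-943 + 28*(-103)) - 972) + 4125 = ((-943 - 2884) - 972) + 4125 = (-3827 - 972) + 4125 = -4799 + 4125 = -674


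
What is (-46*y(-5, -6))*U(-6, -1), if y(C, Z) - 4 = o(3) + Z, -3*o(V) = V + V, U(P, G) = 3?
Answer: 552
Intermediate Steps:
o(V) = -2*V/3 (o(V) = -(V + V)/3 = -2*V/3)
y(C, Z) = 2 + Z (y(C, Z) = 4 + (-⅔*3 + Z) = 4 + (-2 + Z) = 2 + Z)
(-46*y(-5, -6))*U(-6, -1) = -46*(2 - 6)*3 = -46*(-4)*3 = 184*3 = 552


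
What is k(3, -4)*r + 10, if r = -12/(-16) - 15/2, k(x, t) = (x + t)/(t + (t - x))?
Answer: 413/44 ≈ 9.3864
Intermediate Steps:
k(x, t) = (t + x)/(-x + 2*t)
r = -27/4 (r = -12*(-1/16) - 15*½ = ¾ - 15/2 = -27/4 ≈ -6.7500)
k(3, -4)*r + 10 = ((-4 + 3)/(-1*3 + 2*(-4)))*(-27/4) + 10 = (-1/(-3 - 8))*(-27/4) + 10 = (-1/(-11))*(-27/4) + 10 = -1/11*(-1)*(-27/4) + 10 = (1/11)*(-27/4) + 10 = -27/44 + 10 = 413/44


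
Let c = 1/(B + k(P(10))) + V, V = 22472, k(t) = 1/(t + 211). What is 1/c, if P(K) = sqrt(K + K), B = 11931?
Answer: 28470528586246722/639789720776400461489 - 2*sqrt(5)/3198948603882002307445 ≈ 4.4500e-5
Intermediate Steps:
P(K) = sqrt(2)*sqrt(K) (P(K) = sqrt(2*K) = sqrt(2)*sqrt(K))
k(t) = 1/(211 + t)
c = 22472 + 1/(11931 + 1/(211 + 2*sqrt(5))) (c = 1/(11931 + 1/(211 + sqrt(2)*sqrt(10))) + 22472 = 1/(11931 + 1/(211 + 2*sqrt(5))) + 22472 = 22472 + 1/(11931 + 1/(211 + 2*sqrt(5))) ≈ 22472.)
1/c = 1/(71176321465616805/3167333624072 + sqrt(5)/3167333624072)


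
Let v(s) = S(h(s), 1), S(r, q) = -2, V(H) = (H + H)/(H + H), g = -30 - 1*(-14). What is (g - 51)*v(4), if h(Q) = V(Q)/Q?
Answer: 134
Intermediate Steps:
g = -16 (g = -30 + 14 = -16)
V(H) = 1 (V(H) = (2*H)/((2*H)) = (2*H)*(1/(2*H)) = 1)
h(Q) = 1/Q
v(s) = -2
(g - 51)*v(4) = (-16 - 51)*(-2) = -67*(-2) = 134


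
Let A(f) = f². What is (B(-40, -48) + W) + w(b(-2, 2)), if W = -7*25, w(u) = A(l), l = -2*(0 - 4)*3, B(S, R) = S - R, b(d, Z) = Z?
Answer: 409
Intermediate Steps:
l = 24 (l = -2*(-4)*3 = 8*3 = 24)
w(u) = 576 (w(u) = 24² = 576)
W = -175
(B(-40, -48) + W) + w(b(-2, 2)) = ((-40 - 1*(-48)) - 175) + 576 = ((-40 + 48) - 175) + 576 = (8 - 175) + 576 = -167 + 576 = 409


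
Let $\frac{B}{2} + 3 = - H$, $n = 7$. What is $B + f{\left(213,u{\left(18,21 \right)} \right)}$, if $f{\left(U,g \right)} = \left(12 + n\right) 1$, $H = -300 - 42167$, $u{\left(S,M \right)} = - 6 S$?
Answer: $84947$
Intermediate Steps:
$H = -42467$ ($H = -300 - 42167 = -42467$)
$f{\left(U,g \right)} = 19$ ($f{\left(U,g \right)} = \left(12 + 7\right) 1 = 19 \cdot 1 = 19$)
$B = 84928$ ($B = -6 + 2 \left(\left(-1\right) \left(-42467\right)\right) = -6 + 2 \cdot 42467 = -6 + 84934 = 84928$)
$B + f{\left(213,u{\left(18,21 \right)} \right)} = 84928 + 19 = 84947$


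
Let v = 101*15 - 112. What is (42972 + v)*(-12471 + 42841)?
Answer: 1347668750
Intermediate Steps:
v = 1403 (v = 1515 - 112 = 1403)
(42972 + v)*(-12471 + 42841) = (42972 + 1403)*(-12471 + 42841) = 44375*30370 = 1347668750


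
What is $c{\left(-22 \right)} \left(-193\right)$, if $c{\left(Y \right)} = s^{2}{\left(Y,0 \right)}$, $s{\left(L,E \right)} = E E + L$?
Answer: $-93412$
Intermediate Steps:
$s{\left(L,E \right)} = L + E^{2}$ ($s{\left(L,E \right)} = E^{2} + L = L + E^{2}$)
$c{\left(Y \right)} = Y^{2}$ ($c{\left(Y \right)} = \left(Y + 0^{2}\right)^{2} = \left(Y + 0\right)^{2} = Y^{2}$)
$c{\left(-22 \right)} \left(-193\right) = \left(-22\right)^{2} \left(-193\right) = 484 \left(-193\right) = -93412$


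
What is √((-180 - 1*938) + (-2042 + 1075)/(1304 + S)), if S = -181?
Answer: 3*I*√156780907/1123 ≈ 33.449*I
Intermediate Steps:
√((-180 - 1*938) + (-2042 + 1075)/(1304 + S)) = √((-180 - 1*938) + (-2042 + 1075)/(1304 - 181)) = √((-180 - 938) - 967/1123) = √(-1118 - 967*1/1123) = √(-1118 - 967/1123) = √(-1256481/1123) = 3*I*√156780907/1123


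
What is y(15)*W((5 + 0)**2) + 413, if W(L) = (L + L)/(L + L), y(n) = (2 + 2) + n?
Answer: 432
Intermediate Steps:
y(n) = 4 + n
W(L) = 1 (W(L) = (2*L)/((2*L)) = (2*L)*(1/(2*L)) = 1)
y(15)*W((5 + 0)**2) + 413 = (4 + 15)*1 + 413 = 19*1 + 413 = 19 + 413 = 432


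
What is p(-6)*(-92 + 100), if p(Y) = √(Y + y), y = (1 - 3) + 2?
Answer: 8*I*√6 ≈ 19.596*I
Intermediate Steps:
y = 0 (y = -2 + 2 = 0)
p(Y) = √Y (p(Y) = √(Y + 0) = √Y)
p(-6)*(-92 + 100) = √(-6)*(-92 + 100) = (I*√6)*8 = 8*I*√6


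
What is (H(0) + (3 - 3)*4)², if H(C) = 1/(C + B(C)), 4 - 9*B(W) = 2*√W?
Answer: 81/16 ≈ 5.0625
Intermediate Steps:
B(W) = 4/9 - 2*√W/9
H(C) = 1/(4/9 + C - 2*√C/9) (H(C) = 1/(C + (4/9 - 2*√C/9)) = 1/(4/9 + C - 2*√C/9))
(H(0) + (3 - 3)*4)² = (9/(4 - 2*√0 + 9*0) + (3 - 3)*4)² = (9/(4 - 2*0 + 0) + 0*4)² = (9/(4 + 0 + 0) + 0)² = (9/4 + 0)² = (9/4)² = 81/16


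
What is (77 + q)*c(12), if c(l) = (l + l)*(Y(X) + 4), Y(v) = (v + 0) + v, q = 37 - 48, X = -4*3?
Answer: -31680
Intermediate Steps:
X = -12
q = -11
Y(v) = 2*v (Y(v) = v + v = 2*v)
c(l) = -40*l (c(l) = (l + l)*(2*(-12) + 4) = (2*l)*(-24 + 4) = (2*l)*(-20) = -40*l)
(77 + q)*c(12) = (77 - 11)*(-40*12) = 66*(-480) = -31680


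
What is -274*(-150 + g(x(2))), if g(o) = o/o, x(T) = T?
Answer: 40826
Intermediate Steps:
g(o) = 1
-274*(-150 + g(x(2))) = -274*(-150 + 1) = -274*(-149) = 40826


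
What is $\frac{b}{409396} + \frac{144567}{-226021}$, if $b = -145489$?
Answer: $- \frac{92068720801}{92532093316} \approx -0.99499$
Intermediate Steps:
$\frac{b}{409396} + \frac{144567}{-226021} = - \frac{145489}{409396} + \frac{144567}{-226021} = \left(-145489\right) \frac{1}{409396} + 144567 \left(- \frac{1}{226021}\right) = - \frac{145489}{409396} - \frac{144567}{226021} = - \frac{92068720801}{92532093316}$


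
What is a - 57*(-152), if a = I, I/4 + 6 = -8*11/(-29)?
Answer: 250912/29 ≈ 8652.1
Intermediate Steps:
I = -344/29 (I = -24 + 4*(-8*11/(-29)) = -24 + 4*(-88*(-1/29)) = -24 + 4*(88/29) = -24 + 352/29 = -344/29 ≈ -11.862)
a = -344/29 ≈ -11.862
a - 57*(-152) = -344/29 - 57*(-152) = -344/29 + 8664 = 250912/29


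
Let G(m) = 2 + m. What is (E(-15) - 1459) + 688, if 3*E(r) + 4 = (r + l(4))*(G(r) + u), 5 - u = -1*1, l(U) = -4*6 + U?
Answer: -2072/3 ≈ -690.67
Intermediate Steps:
l(U) = -24 + U
u = 6 (u = 5 - (-1) = 5 - 1*(-1) = 5 + 1 = 6)
E(r) = -4/3 + (-20 + r)*(8 + r)/3 (E(r) = -4/3 + ((r + (-24 + 4))*((2 + r) + 6))/3 = -4/3 + ((r - 20)*(8 + r))/3 = -4/3 + ((-20 + r)*(8 + r))/3 = -4/3 + (-20 + r)*(8 + r)/3)
(E(-15) - 1459) + 688 = ((-164/3 - 4*(-15) + (1/3)*(-15)**2) - 1459) + 688 = ((-164/3 + 60 + (1/3)*225) - 1459) + 688 = ((-164/3 + 60 + 75) - 1459) + 688 = (241/3 - 1459) + 688 = -4136/3 + 688 = -2072/3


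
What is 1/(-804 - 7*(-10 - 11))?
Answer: -1/657 ≈ -0.0015221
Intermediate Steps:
1/(-804 - 7*(-10 - 11)) = 1/(-804 - 7*(-21)) = 1/(-804 + 147) = 1/(-657) = -1/657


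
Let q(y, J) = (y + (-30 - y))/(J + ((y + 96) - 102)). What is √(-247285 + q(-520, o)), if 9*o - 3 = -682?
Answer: I*√7245589743655/5413 ≈ 497.28*I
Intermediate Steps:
o = -679/9 (o = ⅓ + (⅑)*(-682) = ⅓ - 682/9 = -679/9 ≈ -75.444)
q(y, J) = -30/(-6 + J + y) (q(y, J) = -30/(J + ((96 + y) - 102)) = -30/(J + (-6 + y)) = -30/(-6 + J + y))
√(-247285 + q(-520, o)) = √(-247285 - 30/(-6 - 679/9 - 520)) = √(-247285 - 30/(-5413/9)) = √(-247285 - 30*(-9/5413)) = √(-247285 + 270/5413) = √(-1338553435/5413) = I*√7245589743655/5413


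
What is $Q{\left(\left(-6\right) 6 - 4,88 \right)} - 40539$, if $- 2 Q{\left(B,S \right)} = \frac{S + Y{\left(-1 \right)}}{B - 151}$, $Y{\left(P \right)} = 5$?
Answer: $- \frac{15485805}{382} \approx -40539.0$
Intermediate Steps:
$Q{\left(B,S \right)} = - \frac{5 + S}{2 \left(-151 + B\right)}$ ($Q{\left(B,S \right)} = - \frac{\left(S + 5\right) \frac{1}{B - 151}}{2} = - \frac{\left(5 + S\right) \frac{1}{-151 + B}}{2} = - \frac{\frac{1}{-151 + B} \left(5 + S\right)}{2} = - \frac{5 + S}{2 \left(-151 + B\right)}$)
$Q{\left(\left(-6\right) 6 - 4,88 \right)} - 40539 = \frac{-5 - 88}{2 \left(-151 - 40\right)} - 40539 = \frac{1}{2} \frac{1}{-151 - 40} \left(-93\right) - 40539 = \frac{1}{2} \frac{1}{-191} \left(-93\right) - 40539 = \frac{1}{2} \left(- \frac{1}{191}\right) \left(-93\right) - 40539 = \frac{93}{382} - 40539 = - \frac{15485805}{382}$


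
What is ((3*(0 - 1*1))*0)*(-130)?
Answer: 0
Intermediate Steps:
((3*(0 - 1*1))*0)*(-130) = ((3*(0 - 1))*0)*(-130) = ((3*(-1))*0)*(-130) = -3*0*(-130) = 0*(-130) = 0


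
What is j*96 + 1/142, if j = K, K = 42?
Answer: 572545/142 ≈ 4032.0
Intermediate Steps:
j = 42
j*96 + 1/142 = 42*96 + 1/142 = 4032 + 1/142 = 572545/142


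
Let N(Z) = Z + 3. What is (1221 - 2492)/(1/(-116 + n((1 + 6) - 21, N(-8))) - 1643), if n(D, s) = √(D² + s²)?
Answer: 27638175891/35727588692 - 1271*√221/35727588692 ≈ 0.77358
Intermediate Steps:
N(Z) = 3 + Z
(1221 - 2492)/(1/(-116 + n((1 + 6) - 21, N(-8))) - 1643) = (1221 - 2492)/(1/(-116 + √(((1 + 6) - 21)² + (3 - 8)²)) - 1643) = -1271/(1/(-116 + √((7 - 21)² + (-5)²)) - 1643) = -1271/(1/(-116 + √((-14)² + 25)) - 1643) = -1271/(1/(-116 + √(196 + 25)) - 1643) = -1271/(1/(-116 + √221) - 1643) = -1271/(-1643 + 1/(-116 + √221))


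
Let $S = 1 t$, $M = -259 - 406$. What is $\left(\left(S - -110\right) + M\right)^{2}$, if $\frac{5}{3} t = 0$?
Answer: $308025$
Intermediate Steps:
$t = 0$ ($t = \frac{3}{5} \cdot 0 = 0$)
$M = -665$ ($M = -259 - 406 = -665$)
$S = 0$ ($S = 1 \cdot 0 = 0$)
$\left(\left(S - -110\right) + M\right)^{2} = \left(\left(0 - -110\right) - 665\right)^{2} = \left(\left(0 + 110\right) - 665\right)^{2} = \left(110 - 665\right)^{2} = \left(-555\right)^{2} = 308025$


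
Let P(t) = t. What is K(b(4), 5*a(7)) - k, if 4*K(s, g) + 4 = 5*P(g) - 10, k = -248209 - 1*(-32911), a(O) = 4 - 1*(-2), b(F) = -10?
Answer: 215332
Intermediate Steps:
a(O) = 6 (a(O) = 4 + 2 = 6)
k = -215298 (k = -248209 + 32911 = -215298)
K(s, g) = -7/2 + 5*g/4 (K(s, g) = -1 + (5*g - 10)/4 = -1 + (-10 + 5*g)/4 = -1 + (-5/2 + 5*g/4) = -7/2 + 5*g/4)
K(b(4), 5*a(7)) - k = (-7/2 + 5*(5*6)/4) - 1*(-215298) = (-7/2 + (5/4)*30) + 215298 = (-7/2 + 75/2) + 215298 = 34 + 215298 = 215332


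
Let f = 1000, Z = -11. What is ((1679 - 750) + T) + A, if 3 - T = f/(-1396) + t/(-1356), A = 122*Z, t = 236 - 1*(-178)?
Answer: -32257759/78874 ≈ -408.98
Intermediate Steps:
t = 414 (t = 236 + 178 = 414)
A = -1342 (A = 122*(-11) = -1342)
T = 317203/78874 (T = 3 - (1000/(-1396) + 414/(-1356)) = 3 - (1000*(-1/1396) + 414*(-1/1356)) = 3 - (-250/349 - 69/226) = 3 - 1*(-80581/78874) = 3 + 80581/78874 = 317203/78874 ≈ 4.0216)
((1679 - 750) + T) + A = ((1679 - 750) + 317203/78874) - 1342 = (929 + 317203/78874) - 1342 = 73591149/78874 - 1342 = -32257759/78874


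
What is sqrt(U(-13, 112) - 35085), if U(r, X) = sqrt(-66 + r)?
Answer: sqrt(-35085 + I*sqrt(79)) ≈ 0.024 + 187.31*I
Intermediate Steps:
sqrt(U(-13, 112) - 35085) = sqrt(sqrt(-66 - 13) - 35085) = sqrt(sqrt(-79) - 35085) = sqrt(I*sqrt(79) - 35085) = sqrt(-35085 + I*sqrt(79))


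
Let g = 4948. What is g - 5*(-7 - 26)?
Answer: 5113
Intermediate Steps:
g - 5*(-7 - 26) = 4948 - 5*(-7 - 26) = 4948 - 5*(-33) = 4948 - 1*(-165) = 4948 + 165 = 5113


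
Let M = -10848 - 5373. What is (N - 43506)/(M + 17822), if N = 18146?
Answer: -25360/1601 ≈ -15.840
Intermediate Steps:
M = -16221
(N - 43506)/(M + 17822) = (18146 - 43506)/(-16221 + 17822) = -25360/1601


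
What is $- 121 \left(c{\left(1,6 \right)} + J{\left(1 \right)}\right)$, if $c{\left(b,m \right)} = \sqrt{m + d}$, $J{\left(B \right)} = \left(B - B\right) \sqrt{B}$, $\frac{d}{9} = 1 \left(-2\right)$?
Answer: $- 242 i \sqrt{3} \approx - 419.16 i$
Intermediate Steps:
$d = -18$ ($d = 9 \cdot 1 \left(-2\right) = 9 \left(-2\right) = -18$)
$J{\left(B \right)} = 0$ ($J{\left(B \right)} = 0 \sqrt{B} = 0$)
$c{\left(b,m \right)} = \sqrt{-18 + m}$ ($c{\left(b,m \right)} = \sqrt{m - 18} = \sqrt{-18 + m}$)
$- 121 \left(c{\left(1,6 \right)} + J{\left(1 \right)}\right) = - 121 \left(\sqrt{-18 + 6} + 0\right) = - 121 \left(\sqrt{-12} + 0\right) = - 121 \left(2 i \sqrt{3} + 0\right) = - 121 \cdot 2 i \sqrt{3} = - 242 i \sqrt{3}$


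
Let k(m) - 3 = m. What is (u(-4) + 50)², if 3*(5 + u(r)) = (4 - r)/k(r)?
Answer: 16129/9 ≈ 1792.1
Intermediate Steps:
k(m) = 3 + m
u(r) = -5 + (4 - r)/(3*(3 + r)) (u(r) = -5 + ((4 - r)/(3 + r))/3 = -5 + (4 - r)/(3*(3 + r)))
(u(-4) + 50)² = ((-41 - 16*(-4))/(3*(3 - 4)) + 50)² = ((⅓)*(-41 + 64)/(-1) + 50)² = ((⅓)*(-1)*23 + 50)² = (-23/3 + 50)² = (127/3)² = 16129/9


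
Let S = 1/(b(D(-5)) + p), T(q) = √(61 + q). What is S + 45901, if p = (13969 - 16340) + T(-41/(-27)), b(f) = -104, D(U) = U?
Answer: 7591574906662/165390187 - 6*√1266/165390187 ≈ 45901.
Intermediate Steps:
p = -2371 + 2*√1266/9 (p = (13969 - 16340) + √(61 - 41/(-27)) = -2371 + √(61 - 41*(-1/27)) = -2371 + √(61 + 41/27) = -2371 + √(1688/27) = -2371 + 2*√1266/9 ≈ -2363.1)
S = 1/(-2475 + 2*√1266/9) (S = 1/(-104 + (-2371 + 2*√1266/9)) = 1/(-2475 + 2*√1266/9) ≈ -0.00040534)
S + 45901 = (-66825/165390187 - 6*√1266/165390187) + 45901 = 7591574906662/165390187 - 6*√1266/165390187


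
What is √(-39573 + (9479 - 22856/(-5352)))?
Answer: I*√13466989401/669 ≈ 173.46*I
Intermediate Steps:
√(-39573 + (9479 - 22856/(-5352))) = √(-39573 + (9479 - 22856*(-1)/5352)) = √(-39573 + (9479 - 1*(-2857/669))) = √(-39573 + (9479 + 2857/669)) = √(-39573 + 6344308/669) = √(-20130029/669) = I*√13466989401/669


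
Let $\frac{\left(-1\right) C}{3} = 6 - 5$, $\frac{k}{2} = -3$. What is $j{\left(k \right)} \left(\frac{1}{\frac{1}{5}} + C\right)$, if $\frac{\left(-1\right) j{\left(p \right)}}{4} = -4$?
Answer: $32$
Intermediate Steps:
$k = -6$ ($k = 2 \left(-3\right) = -6$)
$C = -3$ ($C = - 3 \left(6 - 5\right) = \left(-3\right) 1 = -3$)
$j{\left(p \right)} = 16$ ($j{\left(p \right)} = \left(-4\right) \left(-4\right) = 16$)
$j{\left(k \right)} \left(\frac{1}{\frac{1}{5}} + C\right) = 16 \left(\frac{1}{\frac{1}{5}} - 3\right) = 16 \left(5 - 3\right) = 16 \cdot 2 = 32$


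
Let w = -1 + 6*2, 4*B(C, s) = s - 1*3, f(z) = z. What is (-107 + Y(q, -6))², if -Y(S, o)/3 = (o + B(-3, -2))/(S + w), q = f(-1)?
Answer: 17581249/1600 ≈ 10988.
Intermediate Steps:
q = -1
B(C, s) = -¾ + s/4 (B(C, s) = (s - 1*3)/4 = (s - 3)/4 = (-3 + s)/4 = -¾ + s/4)
w = 11 (w = -1 + 12 = 11)
Y(S, o) = -3*(-5/4 + o)/(11 + S) (Y(S, o) = -3*(o + (-¾ + (¼)*(-2)))/(S + 11) = -3*(o + (-¾ - ½))/(11 + S) = -3*(o - 5/4)/(11 + S) = -3*(-5/4 + o)/(11 + S))
(-107 + Y(q, -6))² = (-107 + 3*(5 - 4*(-6))/(4*(11 - 1)))² = (-107 + (¾)*(5 + 24)/10)² = (-107 + (¾)*(⅒)*29)² = (-107 + 87/40)² = (-4193/40)² = 17581249/1600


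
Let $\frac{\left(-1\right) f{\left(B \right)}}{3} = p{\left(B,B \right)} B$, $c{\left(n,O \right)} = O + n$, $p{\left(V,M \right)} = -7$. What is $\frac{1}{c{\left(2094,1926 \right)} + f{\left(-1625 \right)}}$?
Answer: $- \frac{1}{30105} \approx -3.3217 \cdot 10^{-5}$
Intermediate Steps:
$f{\left(B \right)} = 21 B$ ($f{\left(B \right)} = - 3 \left(- 7 B\right) = 21 B$)
$\frac{1}{c{\left(2094,1926 \right)} + f{\left(-1625 \right)}} = \frac{1}{\left(1926 + 2094\right) + 21 \left(-1625\right)} = \frac{1}{4020 - 34125} = \frac{1}{-30105} = - \frac{1}{30105}$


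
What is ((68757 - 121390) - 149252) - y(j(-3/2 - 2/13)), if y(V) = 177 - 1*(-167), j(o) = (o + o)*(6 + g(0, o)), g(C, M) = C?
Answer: -202229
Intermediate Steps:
j(o) = 12*o (j(o) = (o + o)*(6 + 0) = (2*o)*6 = 12*o)
y(V) = 344 (y(V) = 177 + 167 = 344)
((68757 - 121390) - 149252) - y(j(-3/2 - 2/13)) = ((68757 - 121390) - 149252) - 1*344 = (-52633 - 149252) - 344 = -201885 - 344 = -202229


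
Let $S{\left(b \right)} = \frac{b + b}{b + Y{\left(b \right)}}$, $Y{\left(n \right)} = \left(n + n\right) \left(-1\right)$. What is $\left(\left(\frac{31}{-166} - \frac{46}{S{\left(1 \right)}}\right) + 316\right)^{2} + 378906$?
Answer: $\frac{13604408785}{27556} \approx 4.937 \cdot 10^{5}$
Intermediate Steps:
$Y{\left(n \right)} = - 2 n$ ($Y{\left(n \right)} = 2 n \left(-1\right) = - 2 n$)
$S{\left(b \right)} = -2$ ($S{\left(b \right)} = \frac{b + b}{b - 2 b} = \frac{2 b}{\left(-1\right) b} = 2 b \left(- \frac{1}{b}\right) = -2$)
$\left(\left(\frac{31}{-166} - \frac{46}{S{\left(1 \right)}}\right) + 316\right)^{2} + 378906 = \left(\left(\frac{31}{-166} - \frac{46}{-2}\right) + 316\right)^{2} + 378906 = \left(\left(31 \left(- \frac{1}{166}\right) - -23\right) + 316\right)^{2} + 378906 = \left(\left(- \frac{31}{166} + 23\right) + 316\right)^{2} + 378906 = \left(\frac{3787}{166} + 316\right)^{2} + 378906 = \left(\frac{56243}{166}\right)^{2} + 378906 = \frac{3163275049}{27556} + 378906 = \frac{13604408785}{27556}$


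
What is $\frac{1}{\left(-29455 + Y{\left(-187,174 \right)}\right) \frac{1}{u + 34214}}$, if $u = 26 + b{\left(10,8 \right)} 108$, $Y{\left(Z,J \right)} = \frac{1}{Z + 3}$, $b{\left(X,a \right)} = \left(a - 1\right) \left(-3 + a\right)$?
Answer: $- \frac{6995680}{5419721} \approx -1.2908$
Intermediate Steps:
$b{\left(X,a \right)} = \left(-1 + a\right) \left(-3 + a\right)$
$Y{\left(Z,J \right)} = \frac{1}{3 + Z}$
$u = 3806$ ($u = 26 + \left(3 + 8^{2} - 32\right) 108 = 26 + \left(3 + 64 - 32\right) 108 = 26 + 35 \cdot 108 = 26 + 3780 = 3806$)
$\frac{1}{\left(-29455 + Y{\left(-187,174 \right)}\right) \frac{1}{u + 34214}} = \frac{1}{\left(-29455 + \frac{1}{3 - 187}\right) \frac{1}{3806 + 34214}} = \frac{1}{\left(-29455 + \frac{1}{-184}\right) \frac{1}{38020}} = \frac{1}{\left(-29455 - \frac{1}{184}\right) \frac{1}{38020}} = \frac{1}{\left(- \frac{5419721}{184}\right) \frac{1}{38020}} = \frac{1}{- \frac{5419721}{6995680}} = - \frac{6995680}{5419721}$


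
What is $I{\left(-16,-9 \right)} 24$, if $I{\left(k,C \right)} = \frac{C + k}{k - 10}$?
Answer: $\frac{300}{13} \approx 23.077$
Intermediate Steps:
$I{\left(k,C \right)} = \frac{C + k}{-10 + k}$
$I{\left(-16,-9 \right)} 24 = \frac{-9 - 16}{-10 - 16} \cdot 24 = \frac{1}{-26} \left(-25\right) 24 = \left(- \frac{1}{26}\right) \left(-25\right) 24 = \frac{25}{26} \cdot 24 = \frac{300}{13}$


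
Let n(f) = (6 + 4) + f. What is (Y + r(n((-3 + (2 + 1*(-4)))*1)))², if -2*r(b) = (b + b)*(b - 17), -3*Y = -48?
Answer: 5776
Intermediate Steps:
Y = 16 (Y = -⅓*(-48) = 16)
n(f) = 10 + f
r(b) = -b*(-17 + b) (r(b) = -(b + b)*(b - 17)/2 = -2*b*(-17 + b)/2 = -b*(-17 + b))
(Y + r(n((-3 + (2 + 1*(-4)))*1)))² = (16 + (10 + (-3 + (2 + 1*(-4)))*1)*(17 - (10 + (-3 + (2 + 1*(-4)))*1)))² = (16 + (10 + (-3 + (2 - 4))*1)*(17 - (10 + (-3 + (2 - 4))*1)))² = (16 + (10 + (-3 - 2)*1)*(17 - (10 + (-3 - 2)*1)))² = (16 + (10 - 5*1)*(17 - (10 - 5*1)))² = (16 + (10 - 5)*(17 - (10 - 5)))² = (16 + 5*(17 - 1*5))² = (16 + 5*(17 - 5))² = (16 + 5*12)² = (16 + 60)² = 76² = 5776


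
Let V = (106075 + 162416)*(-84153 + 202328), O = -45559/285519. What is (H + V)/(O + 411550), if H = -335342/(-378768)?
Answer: 43991526821197435591/570605731414696 ≈ 77096.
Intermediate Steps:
O = -45559/285519 (O = -45559*1/285519 = -45559/285519 ≈ -0.15957)
H = 167671/189384 (H = -335342*(-1/378768) = 167671/189384 ≈ 0.88535)
V = 31728923925 (V = 268491*118175 = 31728923925)
(H + V)/(O + 411550) = (167671/189384 + 31728923925)/(-45559/285519 + 411550) = 6008950528779871/(189384*(117505298891/285519)) = (6008950528779871/189384)*(285519/117505298891) = 43991526821197435591/570605731414696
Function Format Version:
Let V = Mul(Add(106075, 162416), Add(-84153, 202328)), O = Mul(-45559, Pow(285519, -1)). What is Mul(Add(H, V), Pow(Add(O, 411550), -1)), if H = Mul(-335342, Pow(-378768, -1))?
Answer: Rational(43991526821197435591, 570605731414696) ≈ 77096.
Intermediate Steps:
O = Rational(-45559, 285519) (O = Mul(-45559, Rational(1, 285519)) = Rational(-45559, 285519) ≈ -0.15957)
H = Rational(167671, 189384) (H = Mul(-335342, Rational(-1, 378768)) = Rational(167671, 189384) ≈ 0.88535)
V = 31728923925 (V = Mul(268491, 118175) = 31728923925)
Mul(Add(H, V), Pow(Add(O, 411550), -1)) = Mul(Add(Rational(167671, 189384), 31728923925), Pow(Add(Rational(-45559, 285519), 411550), -1)) = Mul(Rational(6008950528779871, 189384), Pow(Rational(117505298891, 285519), -1)) = Mul(Rational(6008950528779871, 189384), Rational(285519, 117505298891)) = Rational(43991526821197435591, 570605731414696)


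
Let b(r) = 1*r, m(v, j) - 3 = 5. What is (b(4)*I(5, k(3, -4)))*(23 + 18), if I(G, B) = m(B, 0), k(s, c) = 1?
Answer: 1312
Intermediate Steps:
m(v, j) = 8 (m(v, j) = 3 + 5 = 8)
b(r) = r
I(G, B) = 8
(b(4)*I(5, k(3, -4)))*(23 + 18) = (4*8)*(23 + 18) = 32*41 = 1312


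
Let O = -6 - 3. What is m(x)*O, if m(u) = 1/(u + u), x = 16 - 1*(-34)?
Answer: -9/100 ≈ -0.090000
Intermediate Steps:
x = 50 (x = 16 + 34 = 50)
O = -9
m(u) = 1/(2*u)
m(x)*O = ((½)/50)*(-9) = ((½)*(1/50))*(-9) = (1/100)*(-9) = -9/100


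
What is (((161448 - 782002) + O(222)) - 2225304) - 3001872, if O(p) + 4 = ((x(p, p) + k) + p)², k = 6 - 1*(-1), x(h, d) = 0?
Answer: -5795293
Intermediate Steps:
k = 7 (k = 6 + 1 = 7)
O(p) = -4 + (7 + p)² (O(p) = -4 + ((0 + 7) + p)² = -4 + (7 + p)²)
(((161448 - 782002) + O(222)) - 2225304) - 3001872 = (((161448 - 782002) + (-4 + (7 + 222)²)) - 2225304) - 3001872 = ((-620554 + (-4 + 229²)) - 2225304) - 3001872 = ((-620554 + (-4 + 52441)) - 2225304) - 3001872 = ((-620554 + 52437) - 2225304) - 3001872 = (-568117 - 2225304) - 3001872 = -2793421 - 3001872 = -5795293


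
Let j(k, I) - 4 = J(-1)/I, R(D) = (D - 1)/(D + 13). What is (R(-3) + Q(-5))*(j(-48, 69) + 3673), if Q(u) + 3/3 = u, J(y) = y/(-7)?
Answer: -56831744/2415 ≈ -23533.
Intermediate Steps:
J(y) = -y/7 (J(y) = y*(-1/7) = -y/7)
R(D) = (-1 + D)/(13 + D)
Q(u) = -1 + u
j(k, I) = 4 + 1/(7*I) (j(k, I) = 4 + (-1/7*(-1))/I = 4 + 1/(7*I))
(R(-3) + Q(-5))*(j(-48, 69) + 3673) = ((-1 - 3)/(13 - 3) + (-1 - 5))*((4 + (1/7)/69) + 3673) = (-4/10 - 6)*((4 + (1/7)*(1/69)) + 3673) = ((1/10)*(-4) - 6)*((4 + 1/483) + 3673) = (-2/5 - 6)*(1933/483 + 3673) = -32/5*1775992/483 = -56831744/2415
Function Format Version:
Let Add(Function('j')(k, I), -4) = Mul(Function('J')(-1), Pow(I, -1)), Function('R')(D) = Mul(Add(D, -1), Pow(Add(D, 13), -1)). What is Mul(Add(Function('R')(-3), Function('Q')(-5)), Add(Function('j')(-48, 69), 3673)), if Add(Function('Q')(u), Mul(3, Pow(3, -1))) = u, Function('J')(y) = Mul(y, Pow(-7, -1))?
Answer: Rational(-56831744, 2415) ≈ -23533.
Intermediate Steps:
Function('J')(y) = Mul(Rational(-1, 7), y) (Function('J')(y) = Mul(y, Rational(-1, 7)) = Mul(Rational(-1, 7), y))
Function('R')(D) = Mul(Pow(Add(13, D), -1), Add(-1, D)) (Function('R')(D) = Mul(Add(-1, D), Pow(Add(13, D), -1)) = Mul(Pow(Add(13, D), -1), Add(-1, D)))
Function('Q')(u) = Add(-1, u)
Function('j')(k, I) = Add(4, Mul(Rational(1, 7), Pow(I, -1))) (Function('j')(k, I) = Add(4, Mul(Mul(Rational(-1, 7), -1), Pow(I, -1))) = Add(4, Mul(Rational(1, 7), Pow(I, -1))))
Mul(Add(Function('R')(-3), Function('Q')(-5)), Add(Function('j')(-48, 69), 3673)) = Mul(Add(Mul(Pow(Add(13, -3), -1), Add(-1, -3)), Add(-1, -5)), Add(Add(4, Mul(Rational(1, 7), Pow(69, -1))), 3673)) = Mul(Add(Mul(Pow(10, -1), -4), -6), Add(Add(4, Mul(Rational(1, 7), Rational(1, 69))), 3673)) = Mul(Add(Mul(Rational(1, 10), -4), -6), Add(Add(4, Rational(1, 483)), 3673)) = Mul(Add(Rational(-2, 5), -6), Add(Rational(1933, 483), 3673)) = Mul(Rational(-32, 5), Rational(1775992, 483)) = Rational(-56831744, 2415)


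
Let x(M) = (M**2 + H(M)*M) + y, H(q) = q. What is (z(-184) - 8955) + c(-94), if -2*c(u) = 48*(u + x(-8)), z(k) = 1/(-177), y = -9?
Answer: -1691236/177 ≈ -9555.0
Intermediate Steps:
z(k) = -1/177
x(M) = -9 + 2*M**2 (x(M) = (M**2 + M*M) - 9 = (M**2 + M**2) - 9 = 2*M**2 - 9 = -9 + 2*M**2)
c(u) = -2856 - 24*u (c(u) = -24*(u + (-9 + 2*(-8)**2)) = -24*(u + (-9 + 2*64)) = -24*(u + (-9 + 128)) = -24*(u + 119) = -24*(119 + u) = -(5712 + 48*u)/2 = -2856 - 24*u)
(z(-184) - 8955) + c(-94) = (-1/177 - 8955) + (-2856 - 24*(-94)) = -1585036/177 + (-2856 + 2256) = -1585036/177 - 600 = -1691236/177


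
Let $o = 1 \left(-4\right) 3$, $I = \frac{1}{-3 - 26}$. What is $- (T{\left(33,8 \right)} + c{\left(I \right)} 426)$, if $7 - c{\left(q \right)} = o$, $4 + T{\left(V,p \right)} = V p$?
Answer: $-8354$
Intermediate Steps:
$I = - \frac{1}{29}$ ($I = \frac{1}{-29} = - \frac{1}{29} \approx -0.034483$)
$T{\left(V,p \right)} = -4 + V p$
$o = -12$ ($o = \left(-4\right) 3 = -12$)
$c{\left(q \right)} = 19$ ($c{\left(q \right)} = 7 - -12 = 7 + 12 = 19$)
$- (T{\left(33,8 \right)} + c{\left(I \right)} 426) = - (\left(-4 + 33 \cdot 8\right) + 19 \cdot 426) = - (\left(-4 + 264\right) + 8094) = - (260 + 8094) = \left(-1\right) 8354 = -8354$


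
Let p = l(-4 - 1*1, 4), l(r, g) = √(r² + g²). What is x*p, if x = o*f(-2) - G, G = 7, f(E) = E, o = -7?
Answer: 7*√41 ≈ 44.822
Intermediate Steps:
l(r, g) = √(g² + r²)
x = 7 (x = -7*(-2) - 1*7 = 14 - 7 = 7)
p = √41 (p = √(4² + (-4 - 1*1)²) = √(16 + (-4 - 1)²) = √(16 + (-5)²) = √(16 + 25) = √41 ≈ 6.4031)
x*p = 7*√41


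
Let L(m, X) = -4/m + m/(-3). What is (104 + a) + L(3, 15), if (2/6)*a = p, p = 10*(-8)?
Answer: -415/3 ≈ -138.33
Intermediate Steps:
L(m, X) = -4/m - m/3 (L(m, X) = -4/m + m*(-⅓) = -4/m - m/3)
p = -80
a = -240 (a = 3*(-80) = -240)
(104 + a) + L(3, 15) = (104 - 240) + (-4/3 - ⅓*3) = -136 + (-4*⅓ - 1) = -136 + (-4/3 - 1) = -136 - 7/3 = -415/3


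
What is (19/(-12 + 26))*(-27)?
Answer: -513/14 ≈ -36.643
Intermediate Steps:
(19/(-12 + 26))*(-27) = (19/14)*(-27) = -513/14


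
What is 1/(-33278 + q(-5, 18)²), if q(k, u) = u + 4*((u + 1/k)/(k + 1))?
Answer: -25/831949 ≈ -3.0050e-5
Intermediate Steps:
q(k, u) = u + 4*(u + 1/k)/(1 + k) (q(k, u) = u + 4*((u + 1/k)/(1 + k)) = u + 4*(u + 1/k)/(1 + k))
1/(-33278 + q(-5, 18)²) = 1/(-33278 + ((4 + 18*(-5)² + 5*(-5)*18)/((-5)*(1 - 5)))²) = 1/(-33278 + (-⅕*(4 + 18*25 - 450)/(-4))²) = 1/(-33278 + (-⅕*(-¼)*(4 + 450 - 450))²) = 1/(-33278 + (-⅕*(-¼)*4)²) = 1/(-33278 + (⅕)²) = 1/(-33278 + 1/25) = 1/(-831949/25) = -25/831949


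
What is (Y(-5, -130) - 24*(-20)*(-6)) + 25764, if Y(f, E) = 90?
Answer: 22974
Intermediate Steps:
(Y(-5, -130) - 24*(-20)*(-6)) + 25764 = (90 - 24*(-20)*(-6)) + 25764 = (90 + 480*(-6)) + 25764 = (90 - 2880) + 25764 = -2790 + 25764 = 22974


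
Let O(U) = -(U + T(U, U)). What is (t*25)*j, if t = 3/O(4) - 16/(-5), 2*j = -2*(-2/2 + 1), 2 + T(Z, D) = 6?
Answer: 0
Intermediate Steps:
T(Z, D) = 4 (T(Z, D) = -2 + 6 = 4)
j = 0 (j = (-2*(-2/2 + 1))/2 = (-2*(-2*½ + 1))/2 = (-2*(-1 + 1))/2 = (-2*0)/2 = (½)*0 = 0)
O(U) = -4 - U (O(U) = -(U + 4) = -(4 + U) = -4 - U)
t = 113/40 (t = 3/(-4 - 1*4) - 16/(-5) = 3/(-4 - 4) - 16*(-⅕) = 3/(-8) + 16/5 = 3*(-⅛) + 16/5 = -3/8 + 16/5 = 113/40 ≈ 2.8250)
(t*25)*j = ((113/40)*25)*0 = (565/8)*0 = 0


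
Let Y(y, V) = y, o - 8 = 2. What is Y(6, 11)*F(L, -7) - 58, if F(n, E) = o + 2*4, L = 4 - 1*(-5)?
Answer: 50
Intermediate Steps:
o = 10 (o = 8 + 2 = 10)
L = 9 (L = 4 + 5 = 9)
F(n, E) = 18 (F(n, E) = 10 + 2*4 = 10 + 8 = 18)
Y(6, 11)*F(L, -7) - 58 = 6*18 - 58 = 108 - 58 = 50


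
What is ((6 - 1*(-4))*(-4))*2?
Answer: -80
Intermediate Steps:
((6 - 1*(-4))*(-4))*2 = ((6 + 4)*(-4))*2 = (10*(-4))*2 = -40*2 = -80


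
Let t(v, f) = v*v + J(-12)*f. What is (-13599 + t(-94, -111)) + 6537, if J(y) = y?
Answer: 3106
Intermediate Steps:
t(v, f) = v² - 12*f (t(v, f) = v*v - 12*f = v² - 12*f)
(-13599 + t(-94, -111)) + 6537 = (-13599 + ((-94)² - 12*(-111))) + 6537 = (-13599 + (8836 + 1332)) + 6537 = (-13599 + 10168) + 6537 = -3431 + 6537 = 3106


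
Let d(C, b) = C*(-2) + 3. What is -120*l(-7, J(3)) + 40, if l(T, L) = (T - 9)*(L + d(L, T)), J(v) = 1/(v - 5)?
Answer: 6760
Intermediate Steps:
d(C, b) = 3 - 2*C (d(C, b) = -2*C + 3 = 3 - 2*C)
J(v) = 1/(-5 + v)
l(T, L) = (-9 + T)*(3 - L) (l(T, L) = (T - 9)*(L + (3 - 2*L)) = (-9 + T)*(3 - L))
-120*l(-7, J(3)) + 40 = -120*(-27 + 3*(-7) + 9/(-5 + 3) - 1*(-7)/(-5 + 3)) + 40 = -120*(-27 - 21 + 9/(-2) - 1*(-7)/(-2)) + 40 = -120*(-27 - 21 + 9*(-½) - 1*(-½)*(-7)) + 40 = -120*(-27 - 21 - 9/2 - 7/2) + 40 = -120*(-56) + 40 = 6720 + 40 = 6760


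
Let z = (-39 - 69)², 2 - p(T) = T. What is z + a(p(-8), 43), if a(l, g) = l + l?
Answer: 11684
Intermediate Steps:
p(T) = 2 - T
a(l, g) = 2*l
z = 11664 (z = (-108)² = 11664)
z + a(p(-8), 43) = 11664 + 2*(2 - 1*(-8)) = 11664 + 2*(2 + 8) = 11664 + 2*10 = 11664 + 20 = 11684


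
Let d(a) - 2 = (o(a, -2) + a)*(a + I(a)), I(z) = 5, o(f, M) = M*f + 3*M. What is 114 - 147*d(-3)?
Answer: 702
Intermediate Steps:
o(f, M) = 3*M + M*f
d(a) = 2 + (-6 - a)*(5 + a) (d(a) = 2 + (-2*(3 + a) + a)*(a + 5) = 2 + ((-6 - 2*a) + a)*(5 + a) = 2 + (-6 - a)*(5 + a))
114 - 147*d(-3) = 114 - 147*(-28 - 1*(-3)² - 11*(-3)) = 114 - 147*(-28 - 1*9 + 33) = 114 - 147*(-28 - 9 + 33) = 114 - 147*(-4) = 114 + 588 = 702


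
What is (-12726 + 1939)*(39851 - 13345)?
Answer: -285920222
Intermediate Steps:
(-12726 + 1939)*(39851 - 13345) = -10787*26506 = -285920222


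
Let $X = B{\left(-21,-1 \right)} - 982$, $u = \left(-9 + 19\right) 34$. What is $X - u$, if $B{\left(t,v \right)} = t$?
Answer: $-1343$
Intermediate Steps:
$u = 340$ ($u = 10 \cdot 34 = 340$)
$X = -1003$ ($X = -21 - 982 = -1003$)
$X - u = -1003 - 340 = -1343$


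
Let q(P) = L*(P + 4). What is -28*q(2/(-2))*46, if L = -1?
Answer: 3864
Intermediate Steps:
q(P) = -4 - P (q(P) = -(P + 4) = -(4 + P) = -4 - P)
-28*q(2/(-2))*46 = -28*(-4 - 2/(-2))*46 = -28*(-4 - 2*(-1)/2)*46 = -28*(-4 - 1*(-1))*46 = -28*(-4 + 1)*46 = -28*(-3)*46 = 84*46 = 3864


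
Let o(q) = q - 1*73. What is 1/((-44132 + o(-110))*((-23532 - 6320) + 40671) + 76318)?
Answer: -1/479367667 ≈ -2.0861e-9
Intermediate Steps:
o(q) = -73 + q (o(q) = q - 73 = -73 + q)
1/((-44132 + o(-110))*((-23532 - 6320) + 40671) + 76318) = 1/((-44132 + (-73 - 110))*((-23532 - 6320) + 40671) + 76318) = 1/((-44132 - 183)*(-29852 + 40671) + 76318) = 1/(-44315*10819 + 76318) = 1/(-479443985 + 76318) = 1/(-479367667) = -1/479367667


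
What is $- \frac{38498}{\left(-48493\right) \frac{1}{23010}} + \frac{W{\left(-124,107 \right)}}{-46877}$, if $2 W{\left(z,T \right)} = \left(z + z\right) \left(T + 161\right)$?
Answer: $\frac{41527085384836}{2273206361} \approx 18268.0$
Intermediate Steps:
$W{\left(z,T \right)} = z \left(161 + T\right)$ ($W{\left(z,T \right)} = \frac{\left(z + z\right) \left(T + 161\right)}{2} = \frac{2 z \left(161 + T\right)}{2} = z \left(161 + T\right)$)
$- \frac{38498}{\left(-48493\right) \frac{1}{23010}} + \frac{W{\left(-124,107 \right)}}{-46877} = - \frac{38498}{\left(-48493\right) \frac{1}{23010}} + \frac{\left(-124\right) \left(161 + 107\right)}{-46877} = - \frac{38498}{\left(-48493\right) \frac{1}{23010}} + \left(-124\right) 268 \left(- \frac{1}{46877}\right) = - \frac{38498}{- \frac{48493}{23010}} - - \frac{33232}{46877} = \left(-38498\right) \left(- \frac{23010}{48493}\right) + \frac{33232}{46877} = \frac{885838980}{48493} + \frac{33232}{46877} = \frac{41527085384836}{2273206361}$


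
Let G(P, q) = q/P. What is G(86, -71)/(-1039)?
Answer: 71/89354 ≈ 0.00079459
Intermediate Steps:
G(86, -71)/(-1039) = -71/86/(-1039) = -71*1/86*(-1/1039) = -71/86*(-1/1039) = 71/89354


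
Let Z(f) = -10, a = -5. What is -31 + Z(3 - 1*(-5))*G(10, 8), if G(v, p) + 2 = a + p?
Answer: -41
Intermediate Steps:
G(v, p) = -7 + p (G(v, p) = -2 + (-5 + p) = -7 + p)
-31 + Z(3 - 1*(-5))*G(10, 8) = -31 - 10*(-7 + 8) = -31 - 10*1 = -31 - 10 = -41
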